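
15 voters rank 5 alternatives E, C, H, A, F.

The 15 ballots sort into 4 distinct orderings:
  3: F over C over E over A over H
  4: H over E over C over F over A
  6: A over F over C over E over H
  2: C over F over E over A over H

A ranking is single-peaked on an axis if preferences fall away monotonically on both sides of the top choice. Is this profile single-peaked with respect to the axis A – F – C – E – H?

Axis positions: A=1, F=2, C=3, E=4, H=5.
Type 1 (peak F at position 2): ranking walks positions 2-3-4-1-5, expanding outward from the peak — single-peaked.
Type 2 (peak H at position 5): ranking walks positions 5-4-3-2-1, expanding outward from the peak — single-peaked.
Type 3 (peak A at position 1): ranking walks positions 1-2-3-4-5, expanding outward from the peak — single-peaked.
Type 4 (peak C at position 3): ranking walks positions 3-2-4-1-5, expanding outward from the peak — single-peaked.
Every ranking is single-peaked on this axis.

yes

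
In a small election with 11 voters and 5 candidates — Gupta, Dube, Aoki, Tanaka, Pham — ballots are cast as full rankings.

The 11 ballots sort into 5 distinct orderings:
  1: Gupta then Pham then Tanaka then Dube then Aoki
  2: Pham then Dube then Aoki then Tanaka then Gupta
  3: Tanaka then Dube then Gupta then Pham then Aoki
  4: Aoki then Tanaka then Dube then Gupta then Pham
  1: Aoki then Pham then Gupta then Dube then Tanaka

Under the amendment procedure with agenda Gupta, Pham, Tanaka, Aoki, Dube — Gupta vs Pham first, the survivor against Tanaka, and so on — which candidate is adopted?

Dube

Round 1: Gupta vs Pham — 8–3, Gupta advances.
Round 2: Gupta vs Tanaka — 2–9, Tanaka advances.
Round 3: Tanaka vs Aoki — 4–7, Aoki advances.
Round 4: Aoki vs Dube — 5–6, Dube advances.
Dube survives the agenda.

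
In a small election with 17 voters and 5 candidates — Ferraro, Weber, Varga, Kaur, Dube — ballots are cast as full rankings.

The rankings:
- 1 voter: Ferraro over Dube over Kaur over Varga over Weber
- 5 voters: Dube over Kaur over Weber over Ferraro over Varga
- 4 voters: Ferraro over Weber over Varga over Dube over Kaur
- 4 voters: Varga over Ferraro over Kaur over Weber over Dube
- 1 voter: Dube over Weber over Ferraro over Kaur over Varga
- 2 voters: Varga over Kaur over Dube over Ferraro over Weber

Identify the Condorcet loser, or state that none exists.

Pairwise majorities:
Ferraro vs Weber: Ferraro, 11–6.
Ferraro vs Varga: Ferraro wins 11–6.
Ferraro vs Kaur: Ferraro, 10–7.
Ferraro vs Dube: Ferraro preferred on 1+4+4 = 9 ballots; Ferraro wins 9–8.
Weber vs Varga: Weber, 10–7.
Weber vs Kaur: 4+1 = 5 for Weber, 12 for Kaur — Kaur by 12–5.
Weber–Dube: Dube 9–8.
Varga vs Kaur: Varga is ranked higher on 4+4+2 = 10 ballots, Kaur on 7. Varga wins 10–7.
Varga vs Dube: Varga, 10–7.
Kaur–Dube: Dube 11–6.
Each candidate has at least one pairwise win (Ferraro beats Weber; Weber beats Varga; Varga beats Kaur; Kaur beats Weber; Dube beats Weber) — no Condorcet loser.

none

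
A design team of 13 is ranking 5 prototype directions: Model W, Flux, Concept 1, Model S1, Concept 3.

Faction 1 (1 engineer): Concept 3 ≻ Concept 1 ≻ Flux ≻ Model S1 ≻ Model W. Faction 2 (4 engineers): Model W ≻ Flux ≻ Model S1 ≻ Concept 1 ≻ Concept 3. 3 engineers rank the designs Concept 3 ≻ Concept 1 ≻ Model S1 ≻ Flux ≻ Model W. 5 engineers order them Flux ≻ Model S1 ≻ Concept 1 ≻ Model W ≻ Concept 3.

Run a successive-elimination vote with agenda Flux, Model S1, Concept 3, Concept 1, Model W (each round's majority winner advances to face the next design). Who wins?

Round 1: Flux vs Model S1 — 10–3, Flux advances.
Round 2: Flux vs Concept 3 — 9–4, Flux advances.
Round 3: Flux vs Concept 1 — 9–4, Flux advances.
Round 4: Flux vs Model W — 9–4, Flux advances.
Flux survives the agenda.

Flux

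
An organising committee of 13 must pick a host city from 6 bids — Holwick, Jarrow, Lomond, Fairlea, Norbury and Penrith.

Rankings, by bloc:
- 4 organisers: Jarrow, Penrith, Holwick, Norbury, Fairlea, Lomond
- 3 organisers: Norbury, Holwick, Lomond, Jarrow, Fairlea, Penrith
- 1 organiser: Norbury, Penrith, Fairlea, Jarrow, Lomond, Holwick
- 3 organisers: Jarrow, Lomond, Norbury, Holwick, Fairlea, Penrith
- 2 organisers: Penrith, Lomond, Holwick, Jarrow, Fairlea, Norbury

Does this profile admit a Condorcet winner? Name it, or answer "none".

Check each pair by majority over 13 ballots:
Holwick vs Jarrow: Jarrow, 8–5.
Holwick vs Lomond: Holwick is ranked higher on 4+3 = 7 ballots, Lomond on 6. Holwick wins 7–6.
Holwick vs Fairlea: Holwick preferred on 4+3+3+2 = 12 ballots; Holwick wins 12–1.
Holwick–Norbury: Norbury 7–6.
Holwick vs Penrith: 6 to 7, Penrith.
Jarrow–Lomond: Jarrow 8–5.
Jarrow–Fairlea: Jarrow 12–1.
Jarrow vs Norbury: Jarrow, 9–4.
Jarrow vs Penrith: Jarrow wins 10–3.
Lomond vs Fairlea: 3+3+2 = 8 for Lomond, 5 for Fairlea — Lomond by 8–5.
Lomond vs Norbury: Norbury, 8–5.
Lomond vs Penrith: 3+3 = 6 for Lomond, 7 for Penrith — Penrith by 7–6.
Fairlea vs Norbury: Fairlea preferred on 2 ballots; Norbury wins 11–2.
Fairlea–Penrith: Penrith 7–6.
Norbury vs Penrith: Norbury, 7–6.
Jarrow defeats every rival head-to-head and is the Condorcet winner.

Jarrow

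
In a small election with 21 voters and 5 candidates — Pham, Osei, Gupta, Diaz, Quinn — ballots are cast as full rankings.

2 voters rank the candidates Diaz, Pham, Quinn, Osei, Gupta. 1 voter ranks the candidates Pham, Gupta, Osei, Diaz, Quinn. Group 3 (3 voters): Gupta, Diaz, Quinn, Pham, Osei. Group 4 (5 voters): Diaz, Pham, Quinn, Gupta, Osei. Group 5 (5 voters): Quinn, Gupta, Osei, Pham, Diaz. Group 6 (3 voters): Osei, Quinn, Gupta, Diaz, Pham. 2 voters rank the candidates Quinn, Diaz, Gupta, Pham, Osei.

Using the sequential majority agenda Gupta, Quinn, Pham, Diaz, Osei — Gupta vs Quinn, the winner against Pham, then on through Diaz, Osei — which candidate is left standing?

Diaz

Round 1: Gupta vs Quinn — 4–17, Quinn advances.
Round 2: Quinn vs Pham — 13–8, Quinn advances.
Round 3: Quinn vs Diaz — 10–11, Diaz advances.
Round 4: Diaz vs Osei — 12–9, Diaz advances.
The agenda winner is Diaz.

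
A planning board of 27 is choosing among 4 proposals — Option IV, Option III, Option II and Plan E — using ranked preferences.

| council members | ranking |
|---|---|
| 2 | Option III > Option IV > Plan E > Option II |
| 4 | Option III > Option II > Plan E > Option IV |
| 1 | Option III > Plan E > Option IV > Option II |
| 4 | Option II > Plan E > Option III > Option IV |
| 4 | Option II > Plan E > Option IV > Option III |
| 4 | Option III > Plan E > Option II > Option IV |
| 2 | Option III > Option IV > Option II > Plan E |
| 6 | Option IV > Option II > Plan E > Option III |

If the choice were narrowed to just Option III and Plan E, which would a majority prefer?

Ballots ranking Option III above Plan E: 2 + 4 + 1 + 4 + 2 = 13.
Ballots ranking Plan E above Option III: 27 − 13 = 14.
Plan E wins the head-to-head 14–13.

Plan E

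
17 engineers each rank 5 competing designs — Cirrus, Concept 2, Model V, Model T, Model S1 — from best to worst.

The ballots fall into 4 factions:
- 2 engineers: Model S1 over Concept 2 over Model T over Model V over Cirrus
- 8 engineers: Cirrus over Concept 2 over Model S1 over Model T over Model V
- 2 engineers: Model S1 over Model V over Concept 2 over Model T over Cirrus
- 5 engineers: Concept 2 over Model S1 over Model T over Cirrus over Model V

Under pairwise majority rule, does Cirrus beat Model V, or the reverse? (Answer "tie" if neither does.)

Cirrus

Ballots ranking Cirrus above Model V: 8 + 5 = 13.
Ballots ranking Model V above Cirrus: 17 − 13 = 4.
Cirrus wins the head-to-head 13–4.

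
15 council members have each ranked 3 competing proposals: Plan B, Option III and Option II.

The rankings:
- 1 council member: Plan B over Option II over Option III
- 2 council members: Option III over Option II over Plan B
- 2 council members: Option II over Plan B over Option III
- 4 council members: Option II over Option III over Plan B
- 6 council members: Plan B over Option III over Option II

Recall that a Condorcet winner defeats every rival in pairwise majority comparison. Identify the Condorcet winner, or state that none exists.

none

Pairwise majorities:
Plan B vs Option III: Plan B, 9–6.
Plan B vs Option II: Option II, 8–7.
Option III vs Option II: Option III preferred on 2+6 = 8 ballots; Option III wins 8–7.
No option is unbeaten: Plan B loses to Option II; Option III loses to Plan B; Option II loses to Option III. In particular Plan B > Option III > Option II > Plan B is a majority cycle — no Condorcet winner exists.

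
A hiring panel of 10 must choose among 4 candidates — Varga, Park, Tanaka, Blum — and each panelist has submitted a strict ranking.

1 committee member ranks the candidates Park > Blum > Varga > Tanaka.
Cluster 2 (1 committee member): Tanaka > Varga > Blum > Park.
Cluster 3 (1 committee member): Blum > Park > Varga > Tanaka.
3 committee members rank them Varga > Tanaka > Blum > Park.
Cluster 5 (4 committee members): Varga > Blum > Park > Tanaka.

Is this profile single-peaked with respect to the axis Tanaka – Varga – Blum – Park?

Axis positions: Tanaka=1, Varga=2, Blum=3, Park=4.
Cluster 1 (peak Park at position 4): ranking walks positions 4-3-2-1, expanding outward from the peak — single-peaked.
Cluster 2 (peak Tanaka at position 1): ranking walks positions 1-2-3-4, expanding outward from the peak — single-peaked.
Cluster 3 (peak Blum at position 3): ranking walks positions 3-4-2-1, expanding outward from the peak — single-peaked.
Cluster 4 (peak Varga at position 2): ranking walks positions 2-1-3-4, expanding outward from the peak — single-peaked.
Cluster 5 (peak Varga at position 2): ranking walks positions 2-3-4-1, expanding outward from the peak — single-peaked.
Every ranking is single-peaked on this axis.

yes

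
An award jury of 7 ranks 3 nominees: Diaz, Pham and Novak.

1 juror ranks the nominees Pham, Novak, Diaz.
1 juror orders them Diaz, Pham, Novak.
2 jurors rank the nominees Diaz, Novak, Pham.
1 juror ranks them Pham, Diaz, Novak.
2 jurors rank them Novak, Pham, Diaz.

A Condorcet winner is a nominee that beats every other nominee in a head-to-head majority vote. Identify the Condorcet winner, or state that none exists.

Pairwise majorities:
Diaz vs Pham: Pham, 4–3.
Diaz–Novak: Diaz 4–3.
Pham–Novak: Novak 4–3.
Every nominee loses at least once (Diaz loses to Pham; Pham loses to Novak; Novak loses to Diaz). The majority relation contains the cycle Diaz > Novak > Pham > Diaz, so there is no Condorcet winner.

none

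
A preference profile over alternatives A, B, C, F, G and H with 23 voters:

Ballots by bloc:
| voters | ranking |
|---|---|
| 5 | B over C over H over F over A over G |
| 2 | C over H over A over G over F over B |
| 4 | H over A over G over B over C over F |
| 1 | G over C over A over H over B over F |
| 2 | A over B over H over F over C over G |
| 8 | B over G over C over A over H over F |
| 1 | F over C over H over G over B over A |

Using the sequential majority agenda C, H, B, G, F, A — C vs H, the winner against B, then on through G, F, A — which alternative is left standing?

B

Round 1: C vs H — 17–6, C advances.
Round 2: C vs B — 4–19, B advances.
Round 3: B vs G — 15–8, B advances.
Round 4: B vs F — 20–3, B advances.
Round 5: B vs A — 14–9, B advances.
The agenda winner is B.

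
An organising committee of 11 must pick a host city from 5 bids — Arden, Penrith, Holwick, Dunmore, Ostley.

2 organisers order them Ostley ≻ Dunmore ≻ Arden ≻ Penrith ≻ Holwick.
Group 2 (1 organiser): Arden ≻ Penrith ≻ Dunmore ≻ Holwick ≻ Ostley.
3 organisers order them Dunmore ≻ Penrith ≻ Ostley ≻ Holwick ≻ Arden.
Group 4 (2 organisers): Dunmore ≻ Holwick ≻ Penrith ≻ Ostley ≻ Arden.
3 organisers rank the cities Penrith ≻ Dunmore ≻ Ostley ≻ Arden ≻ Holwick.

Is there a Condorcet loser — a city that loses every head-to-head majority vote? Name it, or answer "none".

Pairwise majorities:
Arden vs Penrith: Penrith, 8–3.
Arden vs Holwick: Arden is ranked higher on 2+1+3 = 6 ballots, Holwick on 5. Arden wins 6–5.
Arden vs Dunmore: Arden preferred on 1 ballot; Dunmore wins 10–1.
Arden vs Ostley: Arden preferred on 1 ballot; Ostley wins 10–1.
Penrith vs Holwick: Penrith preferred on 2+1+3+3 = 9 ballots; Penrith wins 9–2.
Penrith vs Dunmore: Dunmore, 7–4.
Penrith vs Ostley: Penrith is ranked higher on 1+3+2+3 = 9 ballots, Ostley on 2. Penrith wins 9–2.
Holwick vs Dunmore: 0 to 11, Dunmore.
Holwick vs Ostley: Holwick preferred on 1+2 = 3 ballots; Ostley wins 8–3.
Dunmore vs Ostley: Dunmore preferred on 1+3+2+3 = 9 ballots; Dunmore wins 9–2.
Only Holwick has no wins; Holwick is the Condorcet loser.

Holwick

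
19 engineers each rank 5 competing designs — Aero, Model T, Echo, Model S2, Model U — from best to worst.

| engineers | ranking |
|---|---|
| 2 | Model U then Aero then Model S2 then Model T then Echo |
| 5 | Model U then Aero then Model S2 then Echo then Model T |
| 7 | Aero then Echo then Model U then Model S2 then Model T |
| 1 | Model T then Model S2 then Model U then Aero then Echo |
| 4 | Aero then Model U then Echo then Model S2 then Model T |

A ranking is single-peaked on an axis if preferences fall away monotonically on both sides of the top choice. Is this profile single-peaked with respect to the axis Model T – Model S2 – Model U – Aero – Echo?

Axis positions: Model T=1, Model S2=2, Model U=3, Aero=4, Echo=5.
Type 1 (peak Model U at position 3): ranking walks positions 3-4-2-1-5, expanding outward from the peak — single-peaked.
Type 2 (peak Model U at position 3): ranking walks positions 3-4-2-5-1, expanding outward from the peak — single-peaked.
Type 3 (peak Aero at position 4): ranking walks positions 4-5-3-2-1, expanding outward from the peak — single-peaked.
Type 4 (peak Model T at position 1): ranking walks positions 1-2-3-4-5, expanding outward from the peak — single-peaked.
Type 5 (peak Aero at position 4): ranking walks positions 4-3-5-2-1, expanding outward from the peak — single-peaked.
Every ranking is single-peaked on this axis.

yes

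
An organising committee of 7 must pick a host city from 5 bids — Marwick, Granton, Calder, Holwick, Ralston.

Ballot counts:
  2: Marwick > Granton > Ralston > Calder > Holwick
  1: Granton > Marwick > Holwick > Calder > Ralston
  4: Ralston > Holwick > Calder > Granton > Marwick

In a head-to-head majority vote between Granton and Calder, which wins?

Calder

Ballots ranking Granton above Calder: 2 + 1 = 3.
Ballots ranking Calder above Granton: 7 − 3 = 4.
Calder wins the head-to-head 4–3.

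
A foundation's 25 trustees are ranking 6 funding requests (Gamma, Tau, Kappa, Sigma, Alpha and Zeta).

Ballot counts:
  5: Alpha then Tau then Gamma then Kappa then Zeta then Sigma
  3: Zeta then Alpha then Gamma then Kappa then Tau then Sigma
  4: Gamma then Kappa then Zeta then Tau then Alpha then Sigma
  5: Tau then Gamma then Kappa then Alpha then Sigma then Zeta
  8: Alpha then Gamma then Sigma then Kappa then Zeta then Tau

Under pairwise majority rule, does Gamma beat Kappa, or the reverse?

Gamma

Ballots ranking Gamma above Kappa: 5 + 3 + 4 + 5 + 8 = 25.
Ballots ranking Kappa above Gamma: 25 − 25 = 0.
Gamma wins the head-to-head 25–0.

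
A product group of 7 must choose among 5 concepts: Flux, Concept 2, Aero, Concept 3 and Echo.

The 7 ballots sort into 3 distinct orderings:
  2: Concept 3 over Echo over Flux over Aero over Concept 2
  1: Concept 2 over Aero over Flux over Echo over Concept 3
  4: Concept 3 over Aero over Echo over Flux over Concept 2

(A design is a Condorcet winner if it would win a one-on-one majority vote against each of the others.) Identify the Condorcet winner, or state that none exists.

Pairwise majorities:
Flux vs Concept 2: Flux, 6–1.
Flux vs Aero: Aero wins 5–2.
Flux vs Concept 3: Concept 3 wins 6–1.
Flux vs Echo: 1 to 6, Echo.
Concept 2 vs Aero: 1 for Concept 2, 6 for Aero — Aero by 6–1.
Concept 2 vs Concept 3: Concept 3, 6–1.
Concept 2 vs Echo: 1 for Concept 2, 6 for Echo — Echo by 6–1.
Aero vs Concept 3: 1 for Aero, 6 for Concept 3 — Concept 3 by 6–1.
Aero–Echo: Aero 5–2.
Concept 3 vs Echo: Concept 3, 6–1.
Concept 3 defeats every rival head-to-head and is the Condorcet winner.

Concept 3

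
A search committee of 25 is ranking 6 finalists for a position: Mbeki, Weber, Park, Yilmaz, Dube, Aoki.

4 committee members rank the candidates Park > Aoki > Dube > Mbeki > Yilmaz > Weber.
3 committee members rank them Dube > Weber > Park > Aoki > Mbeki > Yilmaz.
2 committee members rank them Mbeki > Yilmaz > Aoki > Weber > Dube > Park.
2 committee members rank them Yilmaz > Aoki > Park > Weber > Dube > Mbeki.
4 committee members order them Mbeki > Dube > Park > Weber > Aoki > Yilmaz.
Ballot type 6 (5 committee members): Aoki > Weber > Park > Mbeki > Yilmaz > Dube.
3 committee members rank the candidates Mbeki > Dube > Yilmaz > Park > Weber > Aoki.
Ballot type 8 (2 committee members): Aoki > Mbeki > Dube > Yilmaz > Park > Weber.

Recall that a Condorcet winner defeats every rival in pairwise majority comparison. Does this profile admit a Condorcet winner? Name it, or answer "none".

none

Pairwise majorities:
Mbeki vs Weber: Mbeki is ranked higher on 4+2+4+3+2 = 15 ballots, Weber on 10. Mbeki wins 15–10.
Mbeki vs Park: 11 to 14, Park.
Mbeki vs Yilmaz: Mbeki is ranked higher on 23 ballots, Yilmaz on 2. Mbeki wins 23–2.
Mbeki vs Dube: Mbeki is ranked higher on 2+4+5+3+2 = 16 ballots, Dube on 9. Mbeki wins 16–9.
Mbeki vs Aoki: 2+4+3 = 9 for Mbeki, 16 for Aoki — Aoki by 16–9.
Weber vs Park: 10 to 15, Park.
Weber vs Yilmaz: Weber is ranked higher on 3+4+5 = 12 ballots, Yilmaz on 13. Yilmaz wins 13–12.
Weber vs Dube: 2+2+5 = 9 for Weber, 16 for Dube — Dube by 16–9.
Weber vs Aoki: Weber is ranked higher on 3+4+3 = 10 ballots, Aoki on 15. Aoki wins 15–10.
Park vs Yilmaz: Park is ranked higher on 4+3+4+5 = 16 ballots, Yilmaz on 9. Park wins 16–9.
Park vs Dube: 11 to 14, Dube.
Park vs Aoki: Park preferred on 4+3+4+3 = 14 ballots; Park wins 14–11.
Yilmaz vs Dube: Yilmaz is ranked higher on 2+2+5 = 9 ballots, Dube on 16. Dube wins 16–9.
Yilmaz vs Aoki: 7 to 18, Aoki.
Dube vs Aoki: 10 to 15, Aoki.
No candidate is unbeaten: Mbeki loses to Park; Weber loses to Mbeki; Park loses to Dube; Yilmaz loses to Mbeki; Dube loses to Mbeki; Aoki loses to Park. In particular Mbeki beats Dube beats Park beats Mbeki is a majority cycle — no Condorcet winner exists.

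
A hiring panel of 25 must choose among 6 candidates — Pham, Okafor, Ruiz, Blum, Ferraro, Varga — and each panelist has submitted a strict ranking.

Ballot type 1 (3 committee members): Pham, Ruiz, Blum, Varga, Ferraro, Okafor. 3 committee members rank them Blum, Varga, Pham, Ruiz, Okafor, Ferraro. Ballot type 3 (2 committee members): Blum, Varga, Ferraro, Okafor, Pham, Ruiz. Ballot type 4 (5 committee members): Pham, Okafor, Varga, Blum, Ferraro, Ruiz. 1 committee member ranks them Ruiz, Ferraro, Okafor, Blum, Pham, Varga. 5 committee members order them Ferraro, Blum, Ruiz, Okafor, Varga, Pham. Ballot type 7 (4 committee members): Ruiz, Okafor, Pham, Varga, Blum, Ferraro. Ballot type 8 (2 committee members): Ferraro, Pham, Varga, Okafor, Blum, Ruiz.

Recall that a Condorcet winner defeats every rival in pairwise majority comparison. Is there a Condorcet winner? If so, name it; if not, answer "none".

Pham

Check each pair by majority over 25 ballots:
Pham–Okafor: Pham 13–12.
Pham–Ruiz: Pham 15–10.
Pham vs Blum: 14 to 11, Pham.
Pham vs Ferraro: Pham is ranked higher on 3+3+5+4 = 15 ballots, Ferraro on 10. Pham wins 15–10.
Pham vs Varga: Pham wins 15–10.
Okafor vs Ruiz: 9 to 16, Ruiz.
Okafor vs Blum: Blum, 13–12.
Okafor vs Ferraro: Ferraro, 13–12.
Okafor vs Varga: Okafor wins 15–10.
Ruiz vs Blum: 8 to 17, Blum.
Ruiz vs Ferraro: Ruiz is ranked higher on 3+3+1+4 = 11 ballots, Ferraro on 14. Ferraro wins 14–11.
Ruiz vs Varga: 3+1+5+4 = 13 for Ruiz, 12 for Varga — Ruiz by 13–12.
Blum vs Ferraro: 3+3+2+5+4 = 17 for Blum, 8 for Ferraro — Blum by 17–8.
Blum vs Varga: Blum wins 14–11.
Ferraro vs Varga: 1+5+2 = 8 for Ferraro, 17 for Varga — Varga by 17–8.
Pham beats each of Okafor, Ruiz, Blum, Ferraro, Varga — Pham is the Condorcet winner.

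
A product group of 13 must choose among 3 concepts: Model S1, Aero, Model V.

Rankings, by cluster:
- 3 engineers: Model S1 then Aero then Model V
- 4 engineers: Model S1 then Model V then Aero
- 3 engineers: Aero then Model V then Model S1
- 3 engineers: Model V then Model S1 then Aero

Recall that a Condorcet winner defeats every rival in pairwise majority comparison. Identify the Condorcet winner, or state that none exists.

Model S1

Pairwise majorities:
Model S1–Aero: Model S1 10–3.
Model S1–Model V: Model S1 7–6.
Aero vs Model V: Model V wins 7–6.
Model S1 beats each of Aero, Model V — Model S1 is the Condorcet winner.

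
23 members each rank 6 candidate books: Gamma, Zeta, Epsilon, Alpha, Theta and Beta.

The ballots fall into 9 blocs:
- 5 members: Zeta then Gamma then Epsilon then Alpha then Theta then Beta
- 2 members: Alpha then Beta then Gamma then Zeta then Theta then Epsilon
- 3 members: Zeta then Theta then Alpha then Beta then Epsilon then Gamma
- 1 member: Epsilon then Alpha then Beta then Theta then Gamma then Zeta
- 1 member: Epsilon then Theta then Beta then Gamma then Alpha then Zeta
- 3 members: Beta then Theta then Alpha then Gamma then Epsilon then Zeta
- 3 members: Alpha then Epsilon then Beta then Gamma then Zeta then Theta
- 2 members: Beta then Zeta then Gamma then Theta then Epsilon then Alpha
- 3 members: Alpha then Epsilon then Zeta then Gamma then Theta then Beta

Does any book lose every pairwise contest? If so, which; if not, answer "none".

none

Pairwise majorities:
Gamma vs Zeta: Zeta wins 13–10.
Gamma vs Epsilon: Gamma wins 12–11.
Gamma vs Alpha: 8 to 15, Alpha.
Gamma vs Theta: Gamma is ranked higher on 5+2+3+2+3 = 15 ballots, Theta on 8. Gamma wins 15–8.
Gamma vs Beta: 8 to 15, Beta.
Zeta vs Epsilon: Zeta, 12–11.
Zeta vs Alpha: Zeta is ranked higher on 5+3+2 = 10 ballots, Alpha on 13. Alpha wins 13–10.
Zeta vs Theta: Zeta is ranked higher on 5+2+3+3+2+3 = 18 ballots, Theta on 5. Zeta wins 18–5.
Zeta vs Beta: Zeta is ranked higher on 5+3+3 = 11 ballots, Beta on 12. Beta wins 12–11.
Epsilon vs Alpha: Alpha, 14–9.
Epsilon–Theta: Epsilon 13–10.
Epsilon vs Beta: Epsilon is ranked higher on 5+1+1+3+3 = 13 ballots, Beta on 10. Epsilon wins 13–10.
Alpha vs Theta: 14 to 9, Alpha.
Alpha vs Beta: Alpha preferred on 5+2+3+1+3+3 = 17 ballots; Alpha wins 17–6.
Theta vs Beta: Theta preferred on 5+3+1+3 = 12 ballots; Theta wins 12–11.
No book is winless: Gamma beats Epsilon; Zeta beats Gamma; Epsilon beats Theta; Alpha beats Gamma; Theta beats Beta; Beta beats Gamma. There is no Condorcet loser.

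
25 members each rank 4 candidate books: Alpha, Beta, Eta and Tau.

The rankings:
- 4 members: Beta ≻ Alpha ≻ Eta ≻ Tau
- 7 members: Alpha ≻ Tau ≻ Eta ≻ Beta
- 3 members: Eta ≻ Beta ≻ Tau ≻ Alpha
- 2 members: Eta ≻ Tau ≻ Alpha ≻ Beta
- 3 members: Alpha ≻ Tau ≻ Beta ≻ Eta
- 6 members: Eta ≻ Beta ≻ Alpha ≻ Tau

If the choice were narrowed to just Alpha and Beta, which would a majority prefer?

Beta

Ballots ranking Alpha above Beta: 7 + 2 + 3 = 12.
Ballots ranking Beta above Alpha: 25 − 12 = 13.
Beta wins the head-to-head 13–12.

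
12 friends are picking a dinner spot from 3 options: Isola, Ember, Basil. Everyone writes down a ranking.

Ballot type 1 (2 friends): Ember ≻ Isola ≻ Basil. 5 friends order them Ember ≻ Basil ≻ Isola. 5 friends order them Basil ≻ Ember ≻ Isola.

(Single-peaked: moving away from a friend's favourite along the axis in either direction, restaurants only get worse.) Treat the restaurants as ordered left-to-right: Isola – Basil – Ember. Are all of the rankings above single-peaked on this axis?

no

Axis positions: Isola=1, Basil=2, Ember=3.
Ballot type 1: ranking walks positions 3-1-2; Isola is ranked above Basil even though Basil lies between Isola and the peak Ember on the axis — preferences dip and rise again. Not single-peaked.
Ballot type 2 (peak Ember at position 3): ranking walks positions 3-2-1, expanding outward from the peak — single-peaked.
Ballot type 3 (peak Basil at position 2): ranking walks positions 2-3-1, expanding outward from the peak — single-peaked.
Ballot type 1 violates single-peakedness, so the profile is not single-peaked on this axis.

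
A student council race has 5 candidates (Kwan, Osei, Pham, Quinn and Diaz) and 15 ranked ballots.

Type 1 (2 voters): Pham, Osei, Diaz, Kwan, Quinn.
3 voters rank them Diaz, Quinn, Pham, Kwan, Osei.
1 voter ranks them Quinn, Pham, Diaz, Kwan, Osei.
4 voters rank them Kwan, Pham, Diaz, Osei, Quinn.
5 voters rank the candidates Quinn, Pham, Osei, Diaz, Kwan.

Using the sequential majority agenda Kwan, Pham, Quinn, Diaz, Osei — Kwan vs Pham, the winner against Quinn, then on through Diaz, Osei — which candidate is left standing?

Diaz

Round 1: Kwan vs Pham — 4–11, Pham advances.
Round 2: Pham vs Quinn — 6–9, Quinn advances.
Round 3: Quinn vs Diaz — 6–9, Diaz advances.
Round 4: Diaz vs Osei — 8–7, Diaz advances.
Diaz survives the agenda.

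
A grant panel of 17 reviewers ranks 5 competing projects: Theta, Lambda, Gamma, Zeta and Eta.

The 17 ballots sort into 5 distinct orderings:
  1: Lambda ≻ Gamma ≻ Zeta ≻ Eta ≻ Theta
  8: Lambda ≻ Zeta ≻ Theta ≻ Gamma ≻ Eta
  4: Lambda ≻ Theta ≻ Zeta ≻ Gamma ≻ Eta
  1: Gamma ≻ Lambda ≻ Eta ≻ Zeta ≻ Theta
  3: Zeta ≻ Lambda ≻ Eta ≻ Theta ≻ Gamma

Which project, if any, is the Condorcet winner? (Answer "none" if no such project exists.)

Head-to-head results (17 reviewers):
Theta vs Lambda: 0 for Theta, 17 for Lambda — Lambda by 17–0.
Theta vs Gamma: 15 to 2, Theta.
Theta vs Zeta: 4 to 13, Zeta.
Theta vs Eta: Theta is ranked higher on 8+4 = 12 ballots, Eta on 5. Theta wins 12–5.
Lambda vs Gamma: 1+8+4+3 = 16 for Lambda, 1 for Gamma — Lambda by 16–1.
Lambda vs Zeta: 1+8+4+1 = 14 for Lambda, 3 for Zeta — Lambda by 14–3.
Lambda vs Eta: 1+8+4+1+3 = 17 for Lambda, 0 for Eta — Lambda by 17–0.
Gamma vs Zeta: 1+1 = 2 for Gamma, 15 for Zeta — Zeta by 15–2.
Gamma vs Eta: Gamma preferred on 1+8+4+1 = 14 ballots; Gamma wins 14–3.
Zeta vs Eta: Zeta is ranked higher on 1+8+4+3 = 16 ballots, Eta on 1. Zeta wins 16–1.
Only Lambda has no losses; Lambda is the Condorcet winner.

Lambda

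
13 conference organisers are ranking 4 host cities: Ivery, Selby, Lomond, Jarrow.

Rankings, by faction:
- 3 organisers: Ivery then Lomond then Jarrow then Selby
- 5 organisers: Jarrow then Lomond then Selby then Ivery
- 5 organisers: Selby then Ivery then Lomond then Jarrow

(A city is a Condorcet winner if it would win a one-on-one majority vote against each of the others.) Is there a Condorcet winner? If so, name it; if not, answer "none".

none

Pairwise majorities:
Ivery vs Selby: Selby, 10–3.
Ivery–Lomond: Ivery 8–5.
Ivery vs Jarrow: Ivery, 8–5.
Selby vs Lomond: Lomond, 8–5.
Selby vs Jarrow: Jarrow wins 8–5.
Lomond vs Jarrow: Lomond, 8–5.
No city is unbeaten: Ivery loses to Selby; Selby loses to Lomond; Lomond loses to Ivery; Jarrow loses to Ivery. In particular Ivery > Lomond > Selby > Ivery is a majority cycle — no Condorcet winner exists.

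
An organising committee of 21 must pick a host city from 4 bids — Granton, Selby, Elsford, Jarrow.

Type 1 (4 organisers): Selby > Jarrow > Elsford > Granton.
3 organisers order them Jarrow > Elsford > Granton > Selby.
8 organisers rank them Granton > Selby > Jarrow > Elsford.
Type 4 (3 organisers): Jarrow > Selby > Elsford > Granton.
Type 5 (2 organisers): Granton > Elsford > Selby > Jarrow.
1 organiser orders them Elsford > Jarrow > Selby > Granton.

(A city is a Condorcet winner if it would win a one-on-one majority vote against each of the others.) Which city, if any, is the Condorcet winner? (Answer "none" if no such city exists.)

none

Head-to-head results (21 organisers):
Granton vs Selby: Granton, 13–8.
Granton vs Elsford: Elsford wins 11–10.
Granton vs Jarrow: Jarrow wins 11–10.
Selby vs Elsford: Selby wins 15–6.
Selby vs Jarrow: Selby, 14–7.
Elsford vs Jarrow: Jarrow wins 18–3.
Each city drops at least one matchup (Granton loses to Elsford; Selby loses to Granton; Elsford loses to Selby; Jarrow loses to Selby); the cycle Granton → Selby → Elsford → Granton rules out a Condorcet winner.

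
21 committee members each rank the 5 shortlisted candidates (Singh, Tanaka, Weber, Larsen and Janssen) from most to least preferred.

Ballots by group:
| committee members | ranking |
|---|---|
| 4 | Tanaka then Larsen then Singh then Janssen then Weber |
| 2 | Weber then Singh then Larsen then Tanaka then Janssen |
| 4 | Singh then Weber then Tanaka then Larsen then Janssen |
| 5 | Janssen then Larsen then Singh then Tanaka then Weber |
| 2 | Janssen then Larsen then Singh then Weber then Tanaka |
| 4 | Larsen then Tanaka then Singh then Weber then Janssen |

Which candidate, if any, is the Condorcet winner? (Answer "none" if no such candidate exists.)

Larsen

Head-to-head results (21 committee members):
Singh vs Tanaka: Singh, 13–8.
Singh vs Weber: Singh wins 19–2.
Singh vs Larsen: Larsen wins 15–6.
Singh vs Janssen: Singh, 14–7.
Tanaka–Weber: Tanaka 13–8.
Tanaka–Larsen: Larsen 13–8.
Tanaka–Janssen: Tanaka 14–7.
Weber–Larsen: Larsen 15–6.
Weber vs Janssen: Janssen, 11–10.
Larsen–Janssen: Larsen 14–7.
Larsen beats each of Singh, Tanaka, Weber, Janssen — Larsen is the Condorcet winner.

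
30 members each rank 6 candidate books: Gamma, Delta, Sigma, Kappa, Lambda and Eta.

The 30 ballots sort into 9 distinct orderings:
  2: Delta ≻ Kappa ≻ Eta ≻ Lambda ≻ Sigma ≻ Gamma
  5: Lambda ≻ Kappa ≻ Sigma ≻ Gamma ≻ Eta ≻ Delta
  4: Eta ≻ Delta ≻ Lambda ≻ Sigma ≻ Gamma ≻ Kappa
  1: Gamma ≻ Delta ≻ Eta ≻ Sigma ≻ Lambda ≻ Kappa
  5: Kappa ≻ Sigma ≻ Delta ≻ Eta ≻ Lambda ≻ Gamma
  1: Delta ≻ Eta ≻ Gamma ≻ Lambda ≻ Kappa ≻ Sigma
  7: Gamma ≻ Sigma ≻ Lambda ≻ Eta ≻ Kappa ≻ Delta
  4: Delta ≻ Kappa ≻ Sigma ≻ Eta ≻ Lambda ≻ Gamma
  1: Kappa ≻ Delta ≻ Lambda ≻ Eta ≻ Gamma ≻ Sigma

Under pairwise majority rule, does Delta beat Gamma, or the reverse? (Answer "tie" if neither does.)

Ballots ranking Delta above Gamma: 2 + 4 + 5 + 1 + 4 + 1 = 17.
Ballots ranking Gamma above Delta: 30 − 17 = 13.
Delta wins the head-to-head 17–13.

Delta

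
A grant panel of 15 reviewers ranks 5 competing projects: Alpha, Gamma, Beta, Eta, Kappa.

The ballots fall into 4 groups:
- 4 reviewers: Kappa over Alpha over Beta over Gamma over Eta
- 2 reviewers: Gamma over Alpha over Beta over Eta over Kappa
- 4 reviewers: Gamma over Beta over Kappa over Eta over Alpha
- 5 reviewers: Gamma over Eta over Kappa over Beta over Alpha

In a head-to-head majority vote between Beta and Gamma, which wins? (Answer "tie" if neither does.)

Ballots ranking Beta above Gamma: 4.
Ballots ranking Gamma above Beta: 15 − 4 = 11.
Gamma wins the head-to-head 11–4.

Gamma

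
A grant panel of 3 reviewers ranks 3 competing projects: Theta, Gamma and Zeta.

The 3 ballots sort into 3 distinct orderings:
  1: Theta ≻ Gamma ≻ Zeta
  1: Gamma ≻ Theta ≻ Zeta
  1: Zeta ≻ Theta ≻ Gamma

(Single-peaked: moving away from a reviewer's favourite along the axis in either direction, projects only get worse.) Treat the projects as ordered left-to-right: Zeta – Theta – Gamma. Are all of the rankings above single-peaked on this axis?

Axis positions: Zeta=1, Theta=2, Gamma=3.
Type 1 (peak Theta at position 2): ranking walks positions 2-3-1, expanding outward from the peak — single-peaked.
Type 2 (peak Gamma at position 3): ranking walks positions 3-2-1, expanding outward from the peak — single-peaked.
Type 3 (peak Zeta at position 1): ranking walks positions 1-2-3, expanding outward from the peak — single-peaked.
Every ranking is single-peaked on this axis.

yes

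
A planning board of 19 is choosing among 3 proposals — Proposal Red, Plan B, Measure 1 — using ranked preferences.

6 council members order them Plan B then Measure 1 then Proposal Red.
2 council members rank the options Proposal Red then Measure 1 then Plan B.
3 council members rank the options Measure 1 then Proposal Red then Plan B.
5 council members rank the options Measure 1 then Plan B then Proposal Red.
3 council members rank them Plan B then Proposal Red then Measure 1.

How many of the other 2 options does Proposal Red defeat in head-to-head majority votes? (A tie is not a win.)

0

Proposal Red against each rival (19 council members):
Proposal Red vs Plan B: Plan B wins 14–5.
Proposal Red vs Measure 1: Measure 1 wins 14–5.
Proposal Red beats no one; loses to Plan B, Measure 1 — 0 pairwise wins.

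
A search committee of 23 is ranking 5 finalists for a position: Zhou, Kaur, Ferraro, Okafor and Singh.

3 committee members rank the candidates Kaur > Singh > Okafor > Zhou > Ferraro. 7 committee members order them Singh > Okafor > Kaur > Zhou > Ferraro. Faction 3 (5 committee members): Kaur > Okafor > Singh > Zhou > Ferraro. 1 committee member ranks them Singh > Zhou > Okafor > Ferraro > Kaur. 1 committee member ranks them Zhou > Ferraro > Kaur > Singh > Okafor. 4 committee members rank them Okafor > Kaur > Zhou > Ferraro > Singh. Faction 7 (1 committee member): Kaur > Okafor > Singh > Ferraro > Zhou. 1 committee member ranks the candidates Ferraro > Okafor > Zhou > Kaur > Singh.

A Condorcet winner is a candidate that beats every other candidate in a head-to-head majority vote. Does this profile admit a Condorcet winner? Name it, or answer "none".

Head-to-head results (23 committee members):
Zhou vs Kaur: 3 to 20, Kaur.
Zhou vs Ferraro: Zhou preferred on 3+7+5+1+1+4 = 21 ballots; Zhou wins 21–2.
Zhou vs Okafor: 1+1 = 2 for Zhou, 21 for Okafor — Okafor by 21–2.
Zhou vs Singh: 1+4+1 = 6 for Zhou, 17 for Singh — Singh by 17–6.
Kaur vs Ferraro: Kaur is ranked higher on 3+7+5+4+1 = 20 ballots, Ferraro on 3. Kaur wins 20–3.
Kaur vs Okafor: 10 to 13, Okafor.
Kaur vs Singh: 3+5+1+4+1+1 = 15 for Kaur, 8 for Singh — Kaur by 15–8.
Ferraro vs Okafor: Ferraro preferred on 1+1 = 2 ballots; Okafor wins 21–2.
Ferraro vs Singh: Ferraro is ranked higher on 1+4+1 = 6 ballots, Singh on 17. Singh wins 17–6.
Okafor vs Singh: Okafor preferred on 5+4+1+1 = 11 ballots; Singh wins 12–11.
No candidate is unbeaten: Zhou loses to Kaur; Kaur loses to Okafor; Ferraro loses to Zhou; Okafor loses to Singh; Singh loses to Kaur. In particular Kaur > Singh > Okafor > Kaur is a majority cycle — no Condorcet winner exists.

none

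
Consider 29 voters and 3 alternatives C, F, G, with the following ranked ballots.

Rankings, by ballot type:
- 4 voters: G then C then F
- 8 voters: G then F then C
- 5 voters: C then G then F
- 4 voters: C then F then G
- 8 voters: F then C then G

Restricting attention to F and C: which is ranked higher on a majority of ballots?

Ballots ranking F above C: 8 + 8 = 16.
Ballots ranking C above F: 29 − 16 = 13.
F wins the head-to-head 16–13.

F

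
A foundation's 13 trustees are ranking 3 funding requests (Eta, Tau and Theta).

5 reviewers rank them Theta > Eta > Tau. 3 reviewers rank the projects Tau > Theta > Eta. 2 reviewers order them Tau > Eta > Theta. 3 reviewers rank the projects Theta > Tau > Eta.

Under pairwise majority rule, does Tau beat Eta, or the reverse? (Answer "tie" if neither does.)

Tau

Ballots ranking Tau above Eta: 3 + 2 + 3 = 8.
Ballots ranking Eta above Tau: 13 − 8 = 5.
Tau wins the head-to-head 8–5.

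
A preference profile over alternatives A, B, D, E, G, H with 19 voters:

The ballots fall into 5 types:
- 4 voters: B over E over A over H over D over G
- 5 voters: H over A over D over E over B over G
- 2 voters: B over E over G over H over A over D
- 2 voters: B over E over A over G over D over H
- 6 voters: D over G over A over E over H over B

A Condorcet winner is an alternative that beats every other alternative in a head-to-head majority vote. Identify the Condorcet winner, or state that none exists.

Head-to-head results (19 voters):
A vs B: A wins 11–8.
A vs D: A wins 13–6.
A–E: A 11–8.
A–G: A 11–8.
A–H: A 12–7.
B vs D: D, 11–8.
B–E: E 11–8.
B vs G: B, 13–6.
B vs H: H wins 11–8.
D vs E: D, 11–8.
D–G: D 15–4.
D vs H: H, 11–8.
E vs G: E wins 13–6.
E–H: E 14–5.
G vs H: G, 10–9.
Only A has no losses; A is the Condorcet winner.

A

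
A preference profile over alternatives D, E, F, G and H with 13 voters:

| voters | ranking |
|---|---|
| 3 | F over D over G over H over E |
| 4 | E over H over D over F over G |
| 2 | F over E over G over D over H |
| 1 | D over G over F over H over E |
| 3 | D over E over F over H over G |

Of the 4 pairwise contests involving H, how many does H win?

1

H against each rival (13 voters):
H–D: D 9–4.
H vs E: 3+1 = 4 for H, 9 for E — E by 9–4.
H vs F: H preferred on 4 ballots; F wins 9–4.
H vs G: H, 7–6.
H beats G; loses to D, E, F — 1 pairwise win.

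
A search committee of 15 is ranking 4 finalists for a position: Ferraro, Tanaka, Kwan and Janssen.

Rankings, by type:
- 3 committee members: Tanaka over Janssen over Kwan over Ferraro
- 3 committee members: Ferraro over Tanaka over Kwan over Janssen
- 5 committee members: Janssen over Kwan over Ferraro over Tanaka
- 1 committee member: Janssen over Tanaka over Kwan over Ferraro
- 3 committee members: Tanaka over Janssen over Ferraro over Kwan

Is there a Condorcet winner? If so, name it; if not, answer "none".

Head-to-head results (15 committee members):
Ferraro vs Tanaka: 3+5 = 8 for Ferraro, 7 for Tanaka — Ferraro by 8–7.
Ferraro vs Kwan: Ferraro is ranked higher on 3+3 = 6 ballots, Kwan on 9. Kwan wins 9–6.
Ferraro vs Janssen: 3 for Ferraro, 12 for Janssen — Janssen by 12–3.
Tanaka vs Kwan: 3+3+1+3 = 10 for Tanaka, 5 for Kwan — Tanaka by 10–5.
Tanaka vs Janssen: 3+3+3 = 9 for Tanaka, 6 for Janssen — Tanaka by 9–6.
Kwan vs Janssen: 3 to 12, Janssen.
Every candidate loses at least once (Ferraro loses to Kwan; Tanaka loses to Ferraro; Kwan loses to Tanaka; Janssen loses to Tanaka). The majority relation contains the cycle Ferraro > Tanaka > Kwan > Ferraro, so there is no Condorcet winner.

none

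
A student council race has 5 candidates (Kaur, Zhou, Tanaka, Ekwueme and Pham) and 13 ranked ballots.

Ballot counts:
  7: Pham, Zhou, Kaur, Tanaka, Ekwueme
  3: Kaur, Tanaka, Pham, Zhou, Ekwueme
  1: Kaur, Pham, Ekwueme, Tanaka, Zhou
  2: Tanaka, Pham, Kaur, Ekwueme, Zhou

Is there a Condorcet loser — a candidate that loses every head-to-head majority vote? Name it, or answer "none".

Head-to-head results (13 voters):
Kaur vs Zhou: Kaur is ranked higher on 3+1+2 = 6 ballots, Zhou on 7. Zhou wins 7–6.
Kaur–Tanaka: Kaur 11–2.
Kaur vs Ekwueme: Kaur wins 13–0.
Kaur vs Pham: Kaur preferred on 3+1 = 4 ballots; Pham wins 9–4.
Zhou–Tanaka: Zhou 7–6.
Zhou vs Ekwueme: 7+3 = 10 for Zhou, 3 for Ekwueme — Zhou by 10–3.
Zhou vs Pham: Zhou preferred on 0 ballots; Pham wins 13–0.
Tanaka vs Ekwueme: 7+3+2 = 12 for Tanaka, 1 for Ekwueme — Tanaka by 12–1.
Tanaka vs Pham: 5 to 8, Pham.
Ekwueme vs Pham: 0 for Ekwueme, 13 for Pham — Pham by 13–0.
Ekwueme is beaten in every head-to-head and is the Condorcet loser.

Ekwueme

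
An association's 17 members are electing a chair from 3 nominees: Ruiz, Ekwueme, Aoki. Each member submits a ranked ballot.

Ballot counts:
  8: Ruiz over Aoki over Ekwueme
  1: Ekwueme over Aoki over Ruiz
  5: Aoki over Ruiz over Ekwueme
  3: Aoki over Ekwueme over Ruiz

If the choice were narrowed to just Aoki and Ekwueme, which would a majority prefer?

Aoki

Ballots ranking Aoki above Ekwueme: 8 + 5 + 3 = 16.
Ballots ranking Ekwueme above Aoki: 17 − 16 = 1.
Aoki wins the head-to-head 16–1.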